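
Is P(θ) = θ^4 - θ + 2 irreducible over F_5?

No

Check for roots in F_5: P(0) = 2; P(1) = 2; P(2) = 1; P(3) = 0 → root; P(4) = 4.
P(3) = 0, so (θ − 3) divides P(θ); P is reducible.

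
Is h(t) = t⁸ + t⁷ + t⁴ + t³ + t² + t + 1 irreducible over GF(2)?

Yes

Check for roots in GF(2): h(0) = 1; h(1) = 1.
No roots, so no linear factors.
Monic irreducibles of degree 2 over GF(2): t² + t + 1.
None of them divide h (all give nonzero remainder).
Monic irreducibles of degree 3 over GF(2): t³ + t + 1, t³ + t² + 1.
None of them divide h (all give nonzero remainder).
Monic irreducibles of degree 4 over GF(2): t⁴ + t + 1, t⁴ + t³ + 1, t⁴ + t³ + t² + t + 1.
None of them divide h (all give nonzero remainder).
No irreducible factor of degree ≤ 4 exists, so h is irreducible over GF(2).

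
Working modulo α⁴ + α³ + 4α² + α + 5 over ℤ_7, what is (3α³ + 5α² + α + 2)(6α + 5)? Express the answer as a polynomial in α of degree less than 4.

6α^3 + α^2 + 6α + 4

Multiply in ℤ_7[α]: (3α³ + 5α² + α + 2)·(6α + 5) = 4α⁴ + 3α³ + 3α² + 3α + 3.
Reduce using α⁴ ≡ 6α³ + 3α² + 6α + 2 (mod α⁴ + α³ + 4α² + α + 5).
Reduced: 6α³ + α² + 6α + 4.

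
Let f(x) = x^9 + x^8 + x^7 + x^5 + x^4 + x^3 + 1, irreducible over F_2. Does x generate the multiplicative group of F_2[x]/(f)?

Yes

|GF(2^9)^×| = 2^9 − 1 = 511. Prime factorization: 511 = 7·73.
f is primitive ⇔ x has order 511 in GF(2)[x]/(f), i.e. x^(511/q) ≠ 1 for each prime q | 511.
x^(73) mod f = x^5 + x^4.
x^(7) mod f = x^7.
None equal 1, so x has full order 511; f is primitive.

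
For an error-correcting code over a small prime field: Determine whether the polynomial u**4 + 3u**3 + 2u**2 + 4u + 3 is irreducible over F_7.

Write g(u) = u**4 + 3u**3 + 2u**2 + 4u + 3.
Check for roots in F_7: g(0) = 3; g(1) = 6; g(2) = 3; g(3) = 6; g(4) = 2; g(5) = 2; g(6) = 6.
No roots, so no linear factors.
Degree-2 irreducible divisors: test the 21 monic irreducibles of degree 2 over GF(7).
None of them divide g (all give nonzero remainder).
No irreducible factor of degree ≤ 2 exists, so g is irreducible over GF(7).

Yes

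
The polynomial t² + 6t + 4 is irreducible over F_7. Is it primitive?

No

Write f(t) = t² + 6t + 4.
|GF(7^2)^×| = 7^2 − 1 = 48. Prime factorization: 48 = 2^4·3.
f is primitive ⇔ t has order 48 in GF(7)[t]/(f), i.e. t^(48/q) ≠ 1 for each prime q | 48.
t^(24) mod f = 1
t^(16) mod f = 2.
Since t^(24) = 1, the order of t divides 24 < 48; not primitive.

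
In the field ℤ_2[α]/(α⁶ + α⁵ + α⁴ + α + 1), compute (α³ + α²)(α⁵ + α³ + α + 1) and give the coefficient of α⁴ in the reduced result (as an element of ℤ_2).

1

Multiply in ℤ_2[α]: (α³ + α²)·(α⁵ + α³ + α + 1) = α⁸ + α⁷ + α⁶ + α⁵ + α⁴ + α².
Reduce using α⁶ ≡ α⁵ + α⁴ + α + 1 (mod α⁶ + α⁵ + α⁴ + α + 1).
Reduced: α⁵ + α⁴ + α³.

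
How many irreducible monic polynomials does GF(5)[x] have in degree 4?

150

The number of monic irreducibles of degree 4 over GF(5) is (1/4)·Σ_{d∣4} μ(4/d) 5^d.
Divisors of 4: 1, 2, 4; μ(4/d) for each: 0, -1, 1.
Σ = − 5^2 + 5^4 = 600.
N = 600/4 = 150.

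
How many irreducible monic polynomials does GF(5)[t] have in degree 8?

The number of monic irreducibles of degree 8 over GF(5) is (1/8)·Σ_{d∣8} μ(8/d) 5^d.
Divisors of 8: 1, 2, 4, 8; μ(8/d) for each: 0, 0, -1, 1.
Σ = − 5^4 + 5^8 = 390000.
N = 390000/8 = 48750.

48750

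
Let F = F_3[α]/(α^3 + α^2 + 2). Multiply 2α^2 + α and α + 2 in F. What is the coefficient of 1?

2

Multiply in F_3[α]: (2α^2 + α)·(α + 2) = 2α^3 + 2α^2 + 2α.
Reduce using α^3 ≡ 2α^2 + 1 (mod α^3 + α^2 + 2).
Reduced: 2α + 2.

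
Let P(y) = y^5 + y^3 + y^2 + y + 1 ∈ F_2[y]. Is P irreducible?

Check for roots in F_2: P(0) = 1; P(1) = 1.
No roots, so no linear factors.
Monic irreducibles of degree 2 over GF(2): y^2 + y + 1.
None of them divide P (all give nonzero remainder).
No irreducible factor of degree ≤ 2 exists, so P is irreducible over GF(2).

Yes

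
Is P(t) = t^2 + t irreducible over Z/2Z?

No

Check for roots in Z/2Z: P(0) = 0 → root; P(1) = 0 → root.
P(0) = 0, so (t) divides P(t); P is reducible.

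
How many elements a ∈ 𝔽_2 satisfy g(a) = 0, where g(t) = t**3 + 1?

1

Evaluate at each of the 2 elements of 𝔽_2:
g(0) = 1; g(1) = 0 → root.
Roots: {1}.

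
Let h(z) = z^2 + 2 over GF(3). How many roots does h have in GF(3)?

Evaluate at each of the 3 elements of GF(3):
h(0) = 2; h(1) = 0 → root; h(2) = 0 → root.
Roots: {1, 2}.

2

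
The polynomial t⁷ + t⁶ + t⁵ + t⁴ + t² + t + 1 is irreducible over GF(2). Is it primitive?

Write f(t) = t⁷ + t⁶ + t⁵ + t⁴ + t² + t + 1.
|GF(2^7)^×| = 2^7 − 1 = 127. Prime factorization: 127 = 127.
f is primitive ⇔ t has order 127 in GF(2)[t]/(f), i.e. t^(127/q) ≠ 1 for each prime q | 127.
t^(1) mod f = t.
None equal 1, so t has full order 127; f is primitive.

Yes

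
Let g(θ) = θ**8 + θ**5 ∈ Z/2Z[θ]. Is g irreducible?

No

Check for roots in Z/2Z: g(0) = 0 → root; g(1) = 0 → root.
g(0) = 0, so (θ) divides g(θ); g is reducible.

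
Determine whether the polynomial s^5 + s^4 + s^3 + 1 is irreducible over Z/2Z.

Write g(s) = s^5 + s^4 + s^3 + 1.
Check for roots in Z/2Z: g(0) = 1; g(1) = 0 → root.
g(1) = 0, so (s − 1) divides g(s); g is reducible.

No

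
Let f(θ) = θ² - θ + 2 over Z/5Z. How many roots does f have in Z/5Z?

0

Evaluate at each of the 5 elements of Z/5Z:
f(0) = 2; f(1) = 2; f(2) = 4; f(3) = 3; f(4) = 4.
No element is a root.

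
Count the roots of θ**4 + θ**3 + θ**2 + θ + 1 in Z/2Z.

Write f(θ) = θ**4 + θ**3 + θ**2 + θ + 1.
Evaluate at each of the 2 elements of Z/2Z:
f(0) = 1; f(1) = 1.
No element is a root.

0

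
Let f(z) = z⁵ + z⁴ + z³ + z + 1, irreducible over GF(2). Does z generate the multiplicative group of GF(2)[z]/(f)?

Yes

|GF(2^5)^×| = 2^5 − 1 = 31. Prime factorization: 31 = 31.
f is primitive ⇔ z has order 31 in GF(2)[z]/(f), i.e. z^(31/q) ≠ 1 for each prime q | 31.
z^(1) mod f = z.
None equal 1, so z has full order 31; f is primitive.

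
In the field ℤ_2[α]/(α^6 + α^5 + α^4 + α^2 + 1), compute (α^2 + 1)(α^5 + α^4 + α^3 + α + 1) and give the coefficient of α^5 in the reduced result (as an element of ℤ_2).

Multiply in ℤ_2[α]: (α^2 + 1)·(α^5 + α^4 + α^3 + α + 1) = α^7 + α^6 + α^4 + α^2 + α + 1.
Reduce using α^6 ≡ α^5 + α^4 + α^2 + 1 (mod α^6 + α^5 + α^4 + α^2 + 1).
Reduced: α^5 + α^4 + α^3 + α^2 + 1.

1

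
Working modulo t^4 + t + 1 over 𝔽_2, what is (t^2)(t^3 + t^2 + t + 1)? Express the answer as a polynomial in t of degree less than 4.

t^3 + 1

Multiply in 𝔽_2[t]: (t^2)·(t^3 + t^2 + t + 1) = t^5 + t^4 + t^3 + t^2.
Reduce using t^4 ≡ t + 1 (mod t^4 + t + 1).
Reduced: t^3 + 1.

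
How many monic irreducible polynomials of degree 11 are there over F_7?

179756976

x^(7^11) − x is the product of all monic irreducibles of degree dividing 11; Möbius inversion gives N = (1/11) Σ μ(11/d)·7^d.
Divisors of 11: 1, 11; μ(11/d) for each: -1, 1.
Σ = − 7^1 + 7^11 = 1977326736.
N = 1977326736/11 = 179756976.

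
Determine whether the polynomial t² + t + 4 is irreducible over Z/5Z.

No

Write f(t) = t² + t + 4.
Check for roots in Z/5Z: f(0) = 4; f(1) = 1; f(2) = 0 → root; f(3) = 1; f(4) = 4.
f(2) = 0, so (t − 2) divides f(t); f is reducible.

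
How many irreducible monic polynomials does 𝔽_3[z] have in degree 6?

The number of monic irreducibles of degree 6 over GF(3) is (1/6)·Σ_{d∣6} μ(6/d) 3^d.
Divisors of 6: 1, 2, 3, 6; μ(6/d) for each: 1, -1, -1, 1.
Σ = 3^1 − 3^2 − 3^3 + 3^6 = 696.
N = 696/6 = 116.

116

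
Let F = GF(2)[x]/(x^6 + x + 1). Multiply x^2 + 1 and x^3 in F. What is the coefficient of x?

0

Multiply in GF(2)[x]: (x^2 + 1)·(x^3) = x^5 + x^3.
Reduced: x^5 + x^3.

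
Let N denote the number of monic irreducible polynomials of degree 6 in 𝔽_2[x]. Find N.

The number of monic irreducibles of degree 6 over GF(2) is (1/6)·Σ_{d∣6} μ(6/d) 2^d.
Divisors of 6: 1, 2, 3, 6; μ(6/d) for each: 1, -1, -1, 1.
Σ = 2^1 − 2^2 − 2^3 + 2^6 = 54.
N = 54/6 = 9.

9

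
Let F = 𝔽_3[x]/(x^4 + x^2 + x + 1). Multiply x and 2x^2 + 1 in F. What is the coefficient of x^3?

Multiply in 𝔽_3[x]: (x)·(2x^2 + 1) = 2x^3 + x.
Reduced: 2x^3 + x.

2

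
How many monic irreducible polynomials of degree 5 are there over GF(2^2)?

The number of monic irreducibles of degree 5 over GF(4) is (1/5)·Σ_{d∣5} μ(5/d) 4^d.
Divisors of 5: 1, 5; μ(5/d) for each: -1, 1.
Σ = − 4^1 + 4^5 = 1020.
N = 1020/5 = 204.

204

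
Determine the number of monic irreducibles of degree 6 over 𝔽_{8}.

43596

The number of monic irreducibles of degree 6 over GF(8) is (1/6)·Σ_{d∣6} μ(6/d) 8^d.
Divisors of 6: 1, 2, 3, 6; μ(6/d) for each: 1, -1, -1, 1.
Σ = 8^1 − 8^2 − 8^3 + 8^6 = 261576.
N = 261576/6 = 43596.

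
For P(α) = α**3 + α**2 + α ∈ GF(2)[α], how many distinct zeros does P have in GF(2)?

Evaluate at each of the 2 elements of GF(2):
P(0) = 0 → root; P(1) = 1.
Roots: {0}.

1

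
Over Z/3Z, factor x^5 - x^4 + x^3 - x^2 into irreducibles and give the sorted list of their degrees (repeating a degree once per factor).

1, 1, 1, 2

Write f(x) = x^5 - x^4 + x^3 - x^2.
Roots in Z/3Z: f(0) = 0 → root; f(1) = 0 → root; f(2) = 2.
Linear factors from roots: (x), (x - 1).
Complete factorization: f(x) = (x - 1)·(x)^2·(x^2 + 1).
Factor degrees with multiplicity: 1 + 1 + 1 + 2 = 5.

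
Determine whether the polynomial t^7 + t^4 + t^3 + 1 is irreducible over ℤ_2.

Write h(t) = t^7 + t^4 + t^3 + 1.
Check for roots in ℤ_2: h(0) = 1; h(1) = 0 → root.
h(1) = 0, so (t − 1) divides h(t); h is reducible.

No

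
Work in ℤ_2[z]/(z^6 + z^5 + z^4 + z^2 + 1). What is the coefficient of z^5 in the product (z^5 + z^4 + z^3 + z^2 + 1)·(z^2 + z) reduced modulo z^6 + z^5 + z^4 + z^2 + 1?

Multiply in ℤ_2[z]: (z^5 + z^4 + z^3 + z^2 + 1)·(z^2 + z) = z^7 + z^3 + z^2 + z.
Reduce using z^6 ≡ z^5 + z^4 + z^2 + 1 (mod z^6 + z^5 + z^4 + z^2 + 1).
Reduced: z^4 + 1.

0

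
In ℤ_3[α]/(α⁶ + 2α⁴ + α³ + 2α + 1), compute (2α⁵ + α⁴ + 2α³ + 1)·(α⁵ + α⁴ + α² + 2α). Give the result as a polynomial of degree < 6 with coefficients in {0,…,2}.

Multiply in ℤ_3[α]: (2α⁵ + α⁴ + 2α³ + 1)·(α⁵ + α⁴ + α² + 2α) = 2α¹⁰ + α⁷ + 2α⁶ + 2α⁵ + 2α⁴ + α² + 2α.
Reduce using α⁶ ≡ α⁴ + 2α³ + α + 2 (mod α⁶ + 2α⁴ + α³ + 2α + 1).
Reduced: α⁵ + 2α⁴ + α³ + α² + α + 2.

α^5 + 2α^4 + α^3 + α^2 + α + 2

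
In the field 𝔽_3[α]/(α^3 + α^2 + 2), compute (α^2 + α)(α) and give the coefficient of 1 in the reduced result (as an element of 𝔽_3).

1

Multiply in 𝔽_3[α]: (α^2 + α)·(α) = α^3 + α^2.
Reduce using α^3 ≡ 2α^2 + 1 (mod α^3 + α^2 + 2).
Reduced: 1.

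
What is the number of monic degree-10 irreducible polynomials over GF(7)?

28245840

x^(7^10) − x is the product of all monic irreducibles of degree dividing 10; Möbius inversion gives N = (1/10) Σ μ(10/d)·7^d.
Divisors of 10: 1, 2, 5, 10; μ(10/d) for each: 1, -1, -1, 1.
Σ = 7^1 − 7^2 − 7^5 + 7^10 = 282458400.
N = 282458400/10 = 28245840.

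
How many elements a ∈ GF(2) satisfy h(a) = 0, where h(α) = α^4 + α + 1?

0

Evaluate at each of the 2 elements of GF(2):
h(0) = 1; h(1) = 1.
No element is a root.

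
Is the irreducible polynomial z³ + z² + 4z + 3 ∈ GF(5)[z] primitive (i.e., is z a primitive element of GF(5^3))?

Write f(z) = z³ + z² + 4z + 3.
|GF(5^3)^×| = 5^3 − 1 = 124. Prime factorization: 124 = 2^2·31.
f is primitive ⇔ z has order 124 in GF(5)[z]/(f), i.e. z^(124/q) ≠ 1 for each prime q | 124.
z^(62) mod f = 4.
z^(4) mod f = 2z² + z + 3.
None equal 1, so z has full order 124; f is primitive.

Yes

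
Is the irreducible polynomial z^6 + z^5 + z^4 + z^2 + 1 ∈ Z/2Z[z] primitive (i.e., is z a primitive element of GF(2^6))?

Write f(z) = z^6 + z^5 + z^4 + z^2 + 1.
|GF(2^6)^×| = 2^6 − 1 = 63. Prime factorization: 63 = 3^2·7.
f is primitive ⇔ z has order 63 in GF(2)[z]/(f), i.e. z^(63/q) ≠ 1 for each prime q | 63.
z^(21) mod f = 1
z^(9) mod f = z^3 + 1.
Since z^(21) = 1, the order of z divides 21 < 63; not primitive.

No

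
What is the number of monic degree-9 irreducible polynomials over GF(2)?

56

x^(2^9) − x is the product of all monic irreducibles of degree dividing 9; Möbius inversion gives N = (1/9) Σ μ(9/d)·2^d.
Divisors of 9: 1, 3, 9; μ(9/d) for each: 0, -1, 1.
Σ = − 2^3 + 2^9 = 504.
N = 504/9 = 56.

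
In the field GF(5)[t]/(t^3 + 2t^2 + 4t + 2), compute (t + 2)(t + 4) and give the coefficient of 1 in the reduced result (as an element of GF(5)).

3

Multiply in GF(5)[t]: (t + 2)·(t + 4) = t^2 + t + 3.
Reduced: t^2 + t + 3.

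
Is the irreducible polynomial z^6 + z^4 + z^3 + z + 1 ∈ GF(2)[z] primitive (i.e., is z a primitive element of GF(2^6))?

Write f(z) = z^6 + z^4 + z^3 + z + 1.
|GF(2^6)^×| = 2^6 − 1 = 63. Prime factorization: 63 = 3^2·7.
f is primitive ⇔ z has order 63 in GF(2)[z]/(f), i.e. z^(63/q) ≠ 1 for each prime q | 63.
z^(21) mod f = z^3 + z^2 + z.
z^(9) mod f = z^5 + z^4 + z^2 + 1.
None equal 1, so z has full order 63; f is primitive.

Yes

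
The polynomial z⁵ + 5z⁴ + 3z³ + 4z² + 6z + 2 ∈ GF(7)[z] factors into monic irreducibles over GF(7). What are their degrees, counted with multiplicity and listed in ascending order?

1, 2, 2

Write h(z) = z⁵ + 5z⁴ + 3z³ + 4z² + 6z + 2.
Linear factors from roots: (z + 6).
Complete factorization: h(z) = (z + 6)·(z² + 2z + 2)·(z² + 4z + 6).
Factor degrees with multiplicity: 1 + 2 + 2 = 5.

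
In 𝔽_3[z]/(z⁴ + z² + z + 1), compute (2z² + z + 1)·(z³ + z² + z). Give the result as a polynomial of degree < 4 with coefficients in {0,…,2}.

2z^3 + 2z

Multiply in 𝔽_3[z]: (2z² + z + 1)·(z³ + z² + z) = 2z⁵ + z³ + 2z² + z.
Reduce using z⁴ ≡ 2z² + 2z + 2 (mod z⁴ + z² + z + 1).
Reduced: 2z³ + 2z.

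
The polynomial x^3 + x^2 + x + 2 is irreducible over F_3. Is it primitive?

Write f(x) = x^3 + x^2 + x + 2.
|GF(3^3)^×| = 3^3 − 1 = 26. Prime factorization: 26 = 2·13.
f is primitive ⇔ x has order 26 in GF(3)[x]/(f), i.e. x^(26/q) ≠ 1 for each prime q | 26.
x^(13) mod f = 1
x^(2) mod f = x^2.
Since x^(13) = 1, the order of x divides 13 < 26; not primitive.

No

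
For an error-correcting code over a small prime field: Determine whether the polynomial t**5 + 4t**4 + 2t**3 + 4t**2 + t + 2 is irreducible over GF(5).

Yes

Write f(t) = t**5 + 4t**4 + 2t**3 + 4t**2 + t + 2.
Check for roots in GF(5): f(0) = 2; f(1) = 4; f(2) = 2; f(3) = 2; f(4) = 1.
No roots, so no linear factors.
Degree-2 irreducible divisors: test the 10 monic irreducibles of degree 2 over GF(5).
None of them divide f (all give nonzero remainder).
No irreducible factor of degree ≤ 2 exists, so f is irreducible over GF(5).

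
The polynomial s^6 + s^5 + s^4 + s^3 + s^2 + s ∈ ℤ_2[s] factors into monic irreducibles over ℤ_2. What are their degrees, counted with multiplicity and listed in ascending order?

Write f(s) = s^6 + s^5 + s^4 + s^3 + s^2 + s.
Roots in ℤ_2: f(0) = 0 → root; f(1) = 0 → root.
Linear factors from roots: (s), (s + 1).
Complete factorization: f(s) = (s)·(s + 1)·(s^2 + s + 1)^2.
Factor degrees with multiplicity: 1 + 1 + 2 + 2 = 6.

1, 1, 2, 2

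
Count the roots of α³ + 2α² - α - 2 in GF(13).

Write h(α) = α³ + 2α² - α - 2.
Evaluate at each of the 13 elements of GF(13):
h(0) = 11; h(1) = 0 → root; h(2) = 12; h(3) = 1; h(4) = 12; h(5) = 12; h(6) = 7; h(7) = 3; h(8) = 6; h(9) = 9; h(10) = 5; h(11) = 0 → root; h(12) = 0 → root.
Roots: {1, 11, 12}.

3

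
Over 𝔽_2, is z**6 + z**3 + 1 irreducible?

Write g(z) = z**6 + z**3 + 1.
Check for roots in 𝔽_2: g(0) = 1; g(1) = 1.
No roots, so no linear factors.
Monic irreducibles of degree 2 over GF(2): z**2 + z + 1.
None of them divide g (all give nonzero remainder).
Monic irreducibles of degree 3 over GF(2): z**3 + z + 1, z**3 + z**2 + 1.
None of them divide g (all give nonzero remainder).
No irreducible factor of degree ≤ 3 exists, so g is irreducible over GF(2).

Yes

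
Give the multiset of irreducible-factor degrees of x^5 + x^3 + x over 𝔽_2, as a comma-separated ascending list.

1, 2, 2

Write f(x) = x^5 + x^3 + x.
Roots in 𝔽_2: f(0) = 0 → root; f(1) = 1.
Linear factors from roots: (x).
Complete factorization: f(x) = (x)·(x^2 + x + 1)^2.
Factor degrees with multiplicity: 1 + 2 + 2 = 5.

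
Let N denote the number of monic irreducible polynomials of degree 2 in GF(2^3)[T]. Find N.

x^(8^2) − x is the product of all monic irreducibles of degree dividing 2; Möbius inversion gives N = (1/2) Σ μ(2/d)·8^d.
Divisors of 2: 1, 2; μ(2/d) for each: -1, 1.
Σ = − 8^1 + 8^2 = 56.
N = 56/2 = 28.

28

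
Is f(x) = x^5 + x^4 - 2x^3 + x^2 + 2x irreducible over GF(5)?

No

Check for roots in GF(5): f(0) = 0 → root; f(1) = 3; f(2) = 0 → root; f(3) = 0 → root; f(4) = 1.
f(0) = 0, so (x) divides f(x); f is reducible.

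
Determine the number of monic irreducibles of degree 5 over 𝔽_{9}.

11808

x^(9^5) − x is the product of all monic irreducibles of degree dividing 5; Möbius inversion gives N = (1/5) Σ μ(5/d)·9^d.
Divisors of 5: 1, 5; μ(5/d) for each: -1, 1.
Σ = − 9^1 + 9^5 = 59040.
N = 59040/5 = 11808.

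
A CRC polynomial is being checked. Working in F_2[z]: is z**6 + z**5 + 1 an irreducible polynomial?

Yes

Write h(z) = z**6 + z**5 + 1.
Check for roots in F_2: h(0) = 1; h(1) = 1.
No roots, so no linear factors.
Monic irreducibles of degree 2 over GF(2): z**2 + z + 1.
None of them divide h (all give nonzero remainder).
Monic irreducibles of degree 3 over GF(2): z**3 + z + 1, z**3 + z**2 + 1.
None of them divide h (all give nonzero remainder).
No irreducible factor of degree ≤ 3 exists, so h is irreducible over GF(2).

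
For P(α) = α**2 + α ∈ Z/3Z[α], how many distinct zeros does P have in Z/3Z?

2

Evaluate at each of the 3 elements of Z/3Z:
P(0) = 0 → root; P(1) = 2; P(2) = 0 → root.
Roots: {0, 2}.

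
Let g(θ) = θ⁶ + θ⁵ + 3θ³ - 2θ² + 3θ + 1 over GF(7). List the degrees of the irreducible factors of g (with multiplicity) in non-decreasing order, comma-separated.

1, 1, 1, 3

Linear factors from roots: (θ - 1), (θ - 2), (θ + 1).
Complete factorization: g(θ) = (θ + 1)·(θ - 2)·(θ - 1)·(θ³ + 3θ² - 3).
Factor degrees with multiplicity: 1 + 1 + 1 + 3 = 6.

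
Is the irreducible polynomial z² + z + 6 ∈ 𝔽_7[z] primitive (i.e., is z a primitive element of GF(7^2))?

Write f(z) = z² + z + 6.
|GF(7^2)^×| = 7^2 − 1 = 48. Prime factorization: 48 = 2^4·3.
f is primitive ⇔ z has order 48 in GF(7)[z]/(f), i.e. z^(48/q) ≠ 1 for each prime q | 48.
z^(24) mod f = 6.
z^(16) mod f = 1
Since z^(16) = 1, the order of z divides 16 < 48; not primitive.

No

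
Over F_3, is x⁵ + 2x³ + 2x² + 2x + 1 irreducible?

Yes

Write g(x) = x⁵ + 2x³ + 2x² + 2x + 1.
Check for roots in F_3: g(0) = 1; g(1) = 2; g(2) = 1.
No roots, so no linear factors.
Monic irreducibles of degree 2 over GF(3): x² + 1, x² + x + 2, x² + 2x + 2.
None of them divide g (all give nonzero remainder).
No irreducible factor of degree ≤ 2 exists, so g is irreducible over GF(3).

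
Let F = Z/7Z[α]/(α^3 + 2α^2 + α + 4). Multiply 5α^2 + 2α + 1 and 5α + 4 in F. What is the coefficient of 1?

2

Multiply in Z/7Z[α]: (5α^2 + 2α + 1)·(5α + 4) = 4α^3 + 2α^2 + 6α + 4.
Reduce using α^3 ≡ 5α^2 + 6α + 3 (mod α^3 + 2α^2 + α + 4).
Reduced: α^2 + 2α + 2.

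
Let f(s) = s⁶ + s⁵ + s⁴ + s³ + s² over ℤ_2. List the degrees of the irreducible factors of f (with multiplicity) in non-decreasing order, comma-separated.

Roots in ℤ_2: f(0) = 0 → root; f(1) = 1.
Linear factors from roots: (s).
Complete factorization: f(s) = (s)^2·(s⁴ + s³ + s² + s + 1).
Factor degrees with multiplicity: 1 + 1 + 4 = 6.

1, 1, 4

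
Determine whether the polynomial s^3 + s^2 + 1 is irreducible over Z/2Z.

Yes

Write h(s) = s^3 + s^2 + 1.
Check for roots in Z/2Z: h(0) = 1; h(1) = 1.
No roots. A degree-3 polynomial over a field with no linear factor is irreducible.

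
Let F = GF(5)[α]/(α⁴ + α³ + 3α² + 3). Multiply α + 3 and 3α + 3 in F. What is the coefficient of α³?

0

Multiply in GF(5)[α]: (α + 3)·(3α + 3) = 3α² + 2α + 4.
Reduced: 3α² + 2α + 4.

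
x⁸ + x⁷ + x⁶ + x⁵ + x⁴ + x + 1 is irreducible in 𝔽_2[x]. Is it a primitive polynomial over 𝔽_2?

No

Write f(x) = x⁸ + x⁷ + x⁶ + x⁵ + x⁴ + x + 1.
|GF(2^8)^×| = 2^8 − 1 = 255. Prime factorization: 255 = 3·5·17.
f is primitive ⇔ x has order 255 in GF(2)[x]/(f), i.e. x^(255/q) ≠ 1 for each prime q | 255.
x^(85) mod f = x⁶ + x⁵ + x⁴.
x^(51) mod f = 1
x^(15) mod f = x⁷ + x⁴ + x³ + 1.
Since x^(51) = 1, the order of x divides 51 < 255; not primitive.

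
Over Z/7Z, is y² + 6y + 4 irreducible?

Write g(y) = y² + 6y + 4.
Check for roots in Z/7Z: g(0) = 4; g(1) = 4; g(2) = 6; g(3) = 3; g(4) = 2; g(5) = 3; g(6) = 6.
No roots. A degree-2 polynomial over a field with no linear factor is irreducible.

Yes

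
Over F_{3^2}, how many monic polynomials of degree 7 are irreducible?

683280

x^(9^7) − x is the product of all monic irreducibles of degree dividing 7; Möbius inversion gives N = (1/7) Σ μ(7/d)·9^d.
Divisors of 7: 1, 7; μ(7/d) for each: -1, 1.
Σ = − 9^1 + 9^7 = 4782960.
N = 4782960/7 = 683280.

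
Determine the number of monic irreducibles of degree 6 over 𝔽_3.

By the necklace-counting formula, N_3(6) = (1/6) Σ_{d|6} μ(6/d)·3^d.
Divisors of 6: 1, 2, 3, 6; μ(6/d) for each: 1, -1, -1, 1.
Σ = 3^1 − 3^2 − 3^3 + 3^6 = 696.
N = 696/6 = 116.

116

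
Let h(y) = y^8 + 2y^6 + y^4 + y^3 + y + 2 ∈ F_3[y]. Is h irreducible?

Yes

Check for roots in F_3: h(0) = 2; h(1) = 2; h(2) = 1.
No roots, so no linear factors.
Monic irreducibles of degree 2 over GF(3): y^2 + 1, y^2 + y + 2, y^2 + 2y + 2.
None of them divide h (all give nonzero remainder).
Degree-3 irreducible divisors: test the 8 monic irreducibles of degree 3 over GF(3).
None of them divide h (all give nonzero remainder).
Degree-4 irreducible divisors: test the 18 monic irreducibles of degree 4 over GF(3).
None of them divide h (all give nonzero remainder).
No irreducible factor of degree ≤ 4 exists, so h is irreducible over GF(3).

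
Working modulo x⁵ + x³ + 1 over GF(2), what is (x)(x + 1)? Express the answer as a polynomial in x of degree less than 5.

x^2 + x

Multiply in GF(2)[x]: (x)·(x + 1) = x² + x.
Reduced: x² + x.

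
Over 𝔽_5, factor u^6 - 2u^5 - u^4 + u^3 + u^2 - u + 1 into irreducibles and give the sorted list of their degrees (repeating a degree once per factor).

Write g(u) = u^6 - 2u^5 - u^4 + u^3 + u^2 - u + 1.
Roots in 𝔽_5: g(0) = 1; g(1) = 0 → root; g(2) = 0 → root; g(3) = 1; g(4) = 4.
Linear factors from roots: (u - 1), (u - 2).
Complete factorization: g(u) = (u - 1)·(u - 2)^2·(u^3 - 2u^2 + u + 1).
Factor degrees with multiplicity: 1 + 1 + 1 + 3 = 6.

1, 1, 1, 3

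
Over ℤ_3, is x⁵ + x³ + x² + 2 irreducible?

Write m(x) = x⁵ + x³ + x² + 2.
Check for roots in ℤ_3: m(0) = 2; m(1) = 2; m(2) = 1.
No roots, so no linear factors.
Monic irreducibles of degree 2 over GF(3): x² + 1, x² + x + 2, x² + 2x + 2.
None of them divide m (all give nonzero remainder).
No irreducible factor of degree ≤ 2 exists, so m is irreducible over GF(3).

Yes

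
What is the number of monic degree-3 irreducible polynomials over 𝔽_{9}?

240

x^(9^3) − x is the product of all monic irreducibles of degree dividing 3; Möbius inversion gives N = (1/3) Σ μ(3/d)·9^d.
Divisors of 3: 1, 3; μ(3/d) for each: -1, 1.
Σ = − 9^1 + 9^3 = 720.
N = 720/3 = 240.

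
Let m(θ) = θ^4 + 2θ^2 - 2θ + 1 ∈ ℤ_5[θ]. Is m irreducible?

Check for roots in ℤ_5: m(0) = 1; m(1) = 2; m(2) = 1; m(3) = 4; m(4) = 1.
No roots, so no linear factors.
Degree-2 irreducible divisors: test the 10 monic irreducibles of degree 2 over GF(5).
None of them divide m (all give nonzero remainder).
No irreducible factor of degree ≤ 2 exists, so m is irreducible over GF(5).

Yes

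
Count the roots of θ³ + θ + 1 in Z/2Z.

0

Write P(θ) = θ³ + θ + 1.
Evaluate at each of the 2 elements of Z/2Z:
P(0) = 1; P(1) = 1.
No element is a root.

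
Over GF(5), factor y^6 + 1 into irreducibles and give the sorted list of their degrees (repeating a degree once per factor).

1, 1, 2, 2

Write h(y) = y^6 + 1.
Roots in GF(5): h(0) = 1; h(1) = 2; h(2) = 0 → root; h(3) = 0 → root; h(4) = 2.
Linear factors from roots: (y + 3), (y + 2).
Complete factorization: h(y) = (y + 2)·(y + 3)·(y^2 + 2y + 4)·(y^2 + 3y + 4).
Factor degrees with multiplicity: 1 + 1 + 2 + 2 = 6.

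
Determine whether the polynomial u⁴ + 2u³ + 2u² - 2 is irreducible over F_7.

Yes

Write P(u) = u⁴ + 2u³ + 2u² - 2.
Check for roots in F_7: P(0) = 5; P(1) = 3; P(2) = 3; P(3) = 4; P(4) = 1; P(5) = 6; P(6) = 6.
No roots, so no linear factors.
Degree-2 irreducible divisors: test the 21 monic irreducibles of degree 2 over GF(7).
None of them divide P (all give nonzero remainder).
No irreducible factor of degree ≤ 2 exists, so P is irreducible over GF(7).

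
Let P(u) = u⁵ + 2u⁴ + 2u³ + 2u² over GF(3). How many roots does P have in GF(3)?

1

Evaluate at each of the 3 elements of GF(3):
P(0) = 0 → root; P(1) = 1; P(2) = 1.
Roots: {0}.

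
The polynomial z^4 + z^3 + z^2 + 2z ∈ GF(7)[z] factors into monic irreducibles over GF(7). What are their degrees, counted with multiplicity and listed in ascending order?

Write h(z) = z^4 + z^3 + z^2 + 2z.
Linear factors from roots: (z).
Complete factorization: h(z) = (z)·(z^3 + z^2 + z + 2).
Factor degrees with multiplicity: 1 + 3 = 4.

1, 3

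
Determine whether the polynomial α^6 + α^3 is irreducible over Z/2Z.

No

Write P(α) = α^6 + α^3.
Check for roots in Z/2Z: P(0) = 0 → root; P(1) = 0 → root.
P(0) = 0, so (α) divides P(α); P is reducible.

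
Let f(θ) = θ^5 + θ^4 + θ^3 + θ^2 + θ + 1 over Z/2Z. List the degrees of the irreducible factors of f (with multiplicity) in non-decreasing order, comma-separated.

Roots in Z/2Z: f(0) = 1; f(1) = 0 → root.
Linear factors from roots: (θ + 1).
Complete factorization: f(θ) = (θ + 1)·(θ^2 + θ + 1)^2.
Factor degrees with multiplicity: 1 + 2 + 2 = 5.

1, 2, 2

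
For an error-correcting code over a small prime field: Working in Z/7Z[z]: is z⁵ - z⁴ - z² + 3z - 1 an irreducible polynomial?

Write P(z) = z⁵ - z⁴ - z² + 3z - 1.
Check for roots in Z/7Z: P(0) = 6; P(1) = 1; P(2) = 3; P(3) = 0 → root; P(4) = 0 → root; P(5) = 4; P(6) = 0 → root.
P(3) = 0, so (z − 3) divides P(z); P is reducible.

No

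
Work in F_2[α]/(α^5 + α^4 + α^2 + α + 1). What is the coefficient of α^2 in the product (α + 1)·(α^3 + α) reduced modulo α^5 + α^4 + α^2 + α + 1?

Multiply in F_2[α]: (α + 1)·(α^3 + α) = α^4 + α^3 + α^2 + α.
Reduced: α^4 + α^3 + α^2 + α.

1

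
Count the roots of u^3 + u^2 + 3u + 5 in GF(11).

3

Write g(u) = u^3 + u^2 + 3u + 5.
Evaluate at each of the 11 elements of GF(11):
g(0) = 5; g(1) = 10; g(2) = 1; g(3) = 6; g(4) = 9; g(5) = 5; g(6) = 0 → root; g(7) = 0 → root; g(8) = 0 → root; g(9) = 6; g(10) = 2.
Roots: {6, 7, 8}.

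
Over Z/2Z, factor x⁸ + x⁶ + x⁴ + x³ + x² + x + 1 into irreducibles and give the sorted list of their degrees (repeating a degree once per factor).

Write h(x) = x⁸ + x⁶ + x⁴ + x³ + x² + x + 1.
Roots in Z/2Z: h(0) = 1; h(1) = 1.
Complete factorization: h(x) = (x⁸ + x⁶ + x⁴ + x³ + x² + x + 1).
Factor degrees with multiplicity: 8 = 8.

8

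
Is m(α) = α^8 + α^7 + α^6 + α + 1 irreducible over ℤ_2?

Yes

Check for roots in ℤ_2: m(0) = 1; m(1) = 1.
No roots, so no linear factors.
Monic irreducibles of degree 2 over GF(2): α^2 + α + 1.
None of them divide m (all give nonzero remainder).
Monic irreducibles of degree 3 over GF(2): α^3 + α + 1, α^3 + α^2 + 1.
None of them divide m (all give nonzero remainder).
Monic irreducibles of degree 4 over GF(2): α^4 + α + 1, α^4 + α^3 + 1, α^4 + α^3 + α^2 + α + 1.
None of them divide m (all give nonzero remainder).
No irreducible factor of degree ≤ 4 exists, so m is irreducible over GF(2).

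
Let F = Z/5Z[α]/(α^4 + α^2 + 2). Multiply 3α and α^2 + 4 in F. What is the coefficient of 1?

0

Multiply in Z/5Z[α]: (3α)·(α^2 + 4) = 3α^3 + 2α.
Reduced: 3α^3 + 2α.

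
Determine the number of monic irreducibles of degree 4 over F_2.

3

The number of monic irreducibles of degree 4 over GF(2) is (1/4)·Σ_{d∣4} μ(4/d) 2^d.
Divisors of 4: 1, 2, 4; μ(4/d) for each: 0, -1, 1.
Σ = − 2^2 + 2^4 = 12.
N = 12/4 = 3.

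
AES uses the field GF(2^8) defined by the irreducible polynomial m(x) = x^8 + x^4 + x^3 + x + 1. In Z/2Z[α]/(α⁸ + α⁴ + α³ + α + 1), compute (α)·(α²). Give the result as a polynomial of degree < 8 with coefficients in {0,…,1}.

Multiply in Z/2Z[α]: (α)·(α²) = α³.
Reduced: α³.

α^3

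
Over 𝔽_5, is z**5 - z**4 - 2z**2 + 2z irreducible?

Write h(z) = z**5 - z**4 - 2z**2 + 2z.
Check for roots in 𝔽_5: h(0) = 0 → root; h(1) = 0 → root; h(2) = 2; h(3) = 0 → root; h(4) = 4.
h(0) = 0, so (z) divides h(z); h is reducible.

No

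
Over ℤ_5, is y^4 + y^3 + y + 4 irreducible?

Write m(y) = y^4 + y^3 + y + 4.
Check for roots in ℤ_5: m(0) = 4; m(1) = 2; m(2) = 0 → root; m(3) = 0 → root; m(4) = 3.
m(2) = 0, so (y − 2) divides m(y); m is reducible.

No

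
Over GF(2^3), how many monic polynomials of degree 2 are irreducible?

By the necklace-counting formula, N_8(2) = (1/2) Σ_{d|2} μ(2/d)·8^d.
Divisors of 2: 1, 2; μ(2/d) for each: -1, 1.
Σ = − 8^1 + 8^2 = 56.
N = 56/2 = 28.

28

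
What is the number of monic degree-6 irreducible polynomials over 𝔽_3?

116

Gauss's count: N_{3}(6) = (1/6) Σ_{d|6} μ(6/d)·3^d.
Divisors of 6: 1, 2, 3, 6; μ(6/d) for each: 1, -1, -1, 1.
Σ = 3^1 − 3^2 − 3^3 + 3^6 = 696.
N = 696/6 = 116.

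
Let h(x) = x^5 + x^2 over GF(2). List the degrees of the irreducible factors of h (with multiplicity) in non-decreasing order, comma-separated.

Roots in GF(2): h(0) = 0 → root; h(1) = 0 → root.
Linear factors from roots: (x), (x + 1).
Complete factorization: h(x) = (x + 1)·(x)^2·(x^2 + x + 1).
Factor degrees with multiplicity: 1 + 1 + 1 + 2 = 5.

1, 1, 1, 2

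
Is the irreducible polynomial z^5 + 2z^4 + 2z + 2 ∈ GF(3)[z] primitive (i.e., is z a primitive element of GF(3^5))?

Write f(z) = z^5 + 2z^4 + 2z + 2.
|GF(3^5)^×| = 3^5 − 1 = 242. Prime factorization: 242 = 2·11^2.
f is primitive ⇔ z has order 242 in GF(3)[z]/(f), i.e. z^(242/q) ≠ 1 for each prime q | 242.
z^(121) mod f = 1
z^(22) mod f = 2z^3 + 2.
Since z^(121) = 1, the order of z divides 121 < 242; not primitive.

No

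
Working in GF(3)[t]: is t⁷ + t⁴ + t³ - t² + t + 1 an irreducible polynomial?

Write m(t) = t⁷ + t⁴ + t³ - t² + t + 1.
Check for roots in GF(3): m(0) = 1; m(1) = 1; m(2) = 1.
No roots, so no linear factors.
Monic irreducibles of degree 2 over GF(3): t² + 1, t² + t - 1, t² - t - 1.
None of them divide m (all give nonzero remainder).
Degree-3 irreducible divisors: test the 8 monic irreducibles of degree 3 over GF(3).
None of them divide m (all give nonzero remainder).
No irreducible factor of degree ≤ 3 exists, so m is irreducible over GF(3).

Yes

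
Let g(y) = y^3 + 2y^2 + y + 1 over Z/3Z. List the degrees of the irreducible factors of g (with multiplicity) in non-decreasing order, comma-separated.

Roots in Z/3Z: g(0) = 1; g(1) = 2; g(2) = 1.
Complete factorization: g(y) = (y^3 + 2y^2 + y + 1).
Factor degrees with multiplicity: 3 = 3.

3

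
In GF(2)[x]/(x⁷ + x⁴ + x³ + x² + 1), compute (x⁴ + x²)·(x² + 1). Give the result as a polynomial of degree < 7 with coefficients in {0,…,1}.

x^6 + x^2

Multiply in GF(2)[x]: (x⁴ + x²)·(x² + 1) = x⁶ + x².
Reduced: x⁶ + x².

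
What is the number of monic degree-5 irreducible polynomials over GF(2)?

6

Gauss's count: N_{2}(5) = (1/5) Σ_{d|5} μ(5/d)·2^d.
Divisors of 5: 1, 5; μ(5/d) for each: -1, 1.
Σ = − 2^1 + 2^5 = 30.
N = 30/5 = 6.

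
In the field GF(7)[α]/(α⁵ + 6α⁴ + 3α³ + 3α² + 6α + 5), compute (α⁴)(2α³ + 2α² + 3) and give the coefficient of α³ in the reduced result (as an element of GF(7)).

3

Multiply in GF(7)[α]: (α⁴)·(2α³ + 2α² + 3) = 2α⁷ + 2α⁶ + 3α⁴.
Reduce using α⁵ ≡ α⁴ + 4α³ + 4α² + α + 2 (mod α⁵ + 6α⁴ + 3α³ + 3α² + 6α + 5).
Reduced: 4α⁴ + 3α³ + 6α + 3.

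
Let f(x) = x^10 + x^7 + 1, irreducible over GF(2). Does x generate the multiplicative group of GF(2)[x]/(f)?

Yes

|GF(2^10)^×| = 2^10 − 1 = 1023. Prime factorization: 1023 = 3·11·31.
f is primitive ⇔ x has order 1023 in GF(2)[x]/(f), i.e. x^(1023/q) ≠ 1 for each prime q | 1023.
x^(341) mod f = x^8 + x^7 + x^3 + x^2 + x + 1.
x^(93) mod f = x^7 + x^3 + x^2 + x.
x^(33) mod f = x^9 + x^5 + x^3 + x^2 + x + 1.
None equal 1, so x has full order 1023; f is primitive.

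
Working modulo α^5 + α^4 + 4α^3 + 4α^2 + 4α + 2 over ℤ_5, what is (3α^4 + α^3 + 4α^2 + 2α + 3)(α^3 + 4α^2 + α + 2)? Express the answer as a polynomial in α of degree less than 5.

Multiply in ℤ_5[α]: (3α^4 + α^3 + 4α^2 + 2α + 3)·(α^3 + 4α^2 + α + 2) = 3α^7 + 3α^6 + α^5 + 2α^3 + 2α^2 + 2α + 1.
Reduce using α^5 ≡ 4α^4 + α^3 + α^2 + α + 3 (mod α^5 + α^4 + 4α^3 + 4α^2 + 4α + 2).
Reduced: 4α^4 + 4α^3 + α + 3.

4α^4 + 4α^3 + α + 3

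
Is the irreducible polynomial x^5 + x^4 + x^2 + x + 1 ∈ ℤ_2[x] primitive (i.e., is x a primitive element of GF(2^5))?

Write f(x) = x^5 + x^4 + x^2 + x + 1.
|GF(2^5)^×| = 2^5 − 1 = 31. Prime factorization: 31 = 31.
f is primitive ⇔ x has order 31 in GF(2)[x]/(f), i.e. x^(31/q) ≠ 1 for each prime q | 31.
x^(1) mod f = x.
None equal 1, so x has full order 31; f is primitive.

Yes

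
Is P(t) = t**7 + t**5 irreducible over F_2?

Check for roots in F_2: P(0) = 0 → root; P(1) = 0 → root.
P(0) = 0, so (t) divides P(t); P is reducible.

No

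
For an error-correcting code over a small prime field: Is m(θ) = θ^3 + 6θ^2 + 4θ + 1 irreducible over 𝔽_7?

Yes

Check for roots in 𝔽_7: m(0) = 1; m(1) = 5; m(2) = 6; m(3) = 3; m(4) = 2; m(5) = 2; m(6) = 2.
No roots. A degree-3 polynomial over a field with no linear factor is irreducible.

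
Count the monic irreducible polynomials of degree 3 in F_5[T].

40

By the necklace-counting formula, N_5(3) = (1/3) Σ_{d|3} μ(3/d)·5^d.
Divisors of 3: 1, 3; μ(3/d) for each: -1, 1.
Σ = − 5^1 + 5^3 = 120.
N = 120/3 = 40.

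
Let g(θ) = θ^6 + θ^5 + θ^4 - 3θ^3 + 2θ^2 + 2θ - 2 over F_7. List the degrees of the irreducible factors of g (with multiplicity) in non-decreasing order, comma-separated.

Linear factors from roots: (θ - 2), (θ - 3), (θ + 3).
Complete factorization: g(θ) = (θ + 3)·(θ - 2)·(θ - 3)^2·(θ^2 - θ - 1).
Factor degrees with multiplicity: 1 + 1 + 1 + 1 + 2 = 6.

1, 1, 1, 1, 2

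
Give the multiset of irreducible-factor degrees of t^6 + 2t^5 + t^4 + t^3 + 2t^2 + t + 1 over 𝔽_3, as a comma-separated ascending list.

Write h(t) = t^6 + 2t^5 + t^4 + t^3 + 2t^2 + t + 1.
Roots in 𝔽_3: h(0) = 1; h(1) = 0 → root; h(2) = 1.
Linear factors from roots: (t + 2).
Complete factorization: h(t) = (t + 2)·(t^2 + t + 2)·(t^3 + 2t^2 + 1).
Factor degrees with multiplicity: 1 + 2 + 3 = 6.

1, 2, 3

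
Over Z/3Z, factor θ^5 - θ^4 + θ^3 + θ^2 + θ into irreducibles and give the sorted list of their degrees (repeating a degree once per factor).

1, 1, 1, 2

Write h(θ) = θ^5 - θ^4 + θ^3 + θ^2 + θ.
Roots in Z/3Z: h(0) = 0 → root; h(1) = 0 → root; h(2) = 0 → root.
Linear factors from roots: (θ), (θ - 1), (θ + 1).
Complete factorization: h(θ) = (θ)·(θ + 1)·(θ - 1)·(θ^2 - θ - 1).
Factor degrees with multiplicity: 1 + 1 + 1 + 2 = 5.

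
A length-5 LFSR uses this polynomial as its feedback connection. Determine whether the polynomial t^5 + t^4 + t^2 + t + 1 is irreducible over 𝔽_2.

Write P(t) = t^5 + t^4 + t^2 + t + 1.
Check for roots in 𝔽_2: P(0) = 1; P(1) = 1.
No roots, so no linear factors.
Monic irreducibles of degree 2 over GF(2): t^2 + t + 1.
None of them divide P (all give nonzero remainder).
No irreducible factor of degree ≤ 2 exists, so P is irreducible over GF(2).

Yes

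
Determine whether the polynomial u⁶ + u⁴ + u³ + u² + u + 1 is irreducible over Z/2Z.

Write g(u) = u⁶ + u⁴ + u³ + u² + u + 1.
Check for roots in Z/2Z: g(0) = 1; g(1) = 0 → root.
g(1) = 0, so (u − 1) divides g(u); g is reducible.

No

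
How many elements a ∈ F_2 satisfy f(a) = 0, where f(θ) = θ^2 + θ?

2

Evaluate at each of the 2 elements of F_2:
f(0) = 0 → root; f(1) = 0 → root.
Roots: {0, 1}.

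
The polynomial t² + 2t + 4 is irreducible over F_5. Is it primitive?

No

Write f(t) = t² + 2t + 4.
|GF(5^2)^×| = 5^2 − 1 = 24. Prime factorization: 24 = 2^3·3.
f is primitive ⇔ t has order 24 in GF(5)[t]/(f), i.e. t^(24/q) ≠ 1 for each prime q | 24.
t^(12) mod f = 1
t^(8) mod f = 2t + 4.
Since t^(12) = 1, the order of t divides 12 < 24; not primitive.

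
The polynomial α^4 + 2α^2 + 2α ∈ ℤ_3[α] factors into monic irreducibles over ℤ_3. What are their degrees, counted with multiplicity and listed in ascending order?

Write g(α) = α^4 + 2α^2 + 2α.
Roots in ℤ_3: g(0) = 0 → root; g(1) = 2; g(2) = 1.
Linear factors from roots: (α).
Complete factorization: g(α) = (α)·(α^3 + 2α + 2).
Factor degrees with multiplicity: 1 + 3 = 4.

1, 3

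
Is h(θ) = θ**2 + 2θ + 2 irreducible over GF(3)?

Yes

Check for roots in GF(3): h(0) = 2; h(1) = 2; h(2) = 1.
No roots. A degree-2 polynomial over a field with no linear factor is irreducible.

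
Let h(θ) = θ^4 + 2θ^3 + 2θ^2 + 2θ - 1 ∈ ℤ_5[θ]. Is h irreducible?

Check for roots in ℤ_5: h(0) = 4; h(1) = 1; h(2) = 3; h(3) = 3; h(4) = 3.
No roots, so no linear factors.
Degree-2 irreducible divisors: test the 10 monic irreducibles of degree 2 over GF(5).
None of them divide h (all give nonzero remainder).
No irreducible factor of degree ≤ 2 exists, so h is irreducible over GF(5).

Yes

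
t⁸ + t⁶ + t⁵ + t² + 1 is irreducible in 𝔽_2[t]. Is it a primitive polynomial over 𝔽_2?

Write f(t) = t⁸ + t⁶ + t⁵ + t² + 1.
|GF(2^8)^×| = 2^8 − 1 = 255. Prime factorization: 255 = 3·5·17.
f is primitive ⇔ t has order 255 in GF(2)[t]/(f), i.e. t^(255/q) ≠ 1 for each prime q | 255.
t^(85) mod f = t⁷ + t³ + 1.
t^(51) mod f = t⁶ + t⁵ + 1.
t^(15) mod f = t⁷ + t⁶ + t⁵ + t⁴ + t² + t + 1.
None equal 1, so t has full order 255; f is primitive.

Yes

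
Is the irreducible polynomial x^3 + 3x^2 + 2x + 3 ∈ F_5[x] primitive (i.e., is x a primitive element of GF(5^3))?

Write f(x) = x^3 + 3x^2 + 2x + 3.
|GF(5^3)^×| = 5^3 − 1 = 124. Prime factorization: 124 = 2^2·31.
f is primitive ⇔ x has order 124 in GF(5)[x]/(f), i.e. x^(124/q) ≠ 1 for each prime q | 124.
x^(62) mod f = 4.
x^(4) mod f = 2x^2 + 3x + 4.
None equal 1, so x has full order 124; f is primitive.

Yes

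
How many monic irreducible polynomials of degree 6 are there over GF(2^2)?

670

By the necklace-counting formula, N_4(6) = (1/6) Σ_{d|6} μ(6/d)·4^d.
Divisors of 6: 1, 2, 3, 6; μ(6/d) for each: 1, -1, -1, 1.
Σ = 4^1 − 4^2 − 4^3 + 4^6 = 4020.
N = 4020/6 = 670.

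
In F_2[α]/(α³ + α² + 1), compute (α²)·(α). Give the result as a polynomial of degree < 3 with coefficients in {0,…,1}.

Multiply in F_2[α]: (α²)·(α) = α³.
Reduce using α³ ≡ α² + 1 (mod α³ + α² + 1).
Reduced: α² + 1.

α^2 + 1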